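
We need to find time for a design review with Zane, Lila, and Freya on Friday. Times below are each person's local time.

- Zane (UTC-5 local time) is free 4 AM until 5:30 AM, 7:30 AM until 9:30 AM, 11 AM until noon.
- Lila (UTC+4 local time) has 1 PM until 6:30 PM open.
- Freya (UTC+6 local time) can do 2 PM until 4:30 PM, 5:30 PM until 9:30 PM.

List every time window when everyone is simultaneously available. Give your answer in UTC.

09:00-10:30, 12:30-14:30

Zane in UTC: 09:00-10:30, 12:30-14:30, 16:00-17:00 (add 5h to convert from UTC-5).
Lila in UTC: 09:00-14:30 (subtract 4h to convert from UTC+4).
Freya in UTC: 08:00-10:30, 11:30-15:30 (subtract 6h to convert from UTC+6).
Zane ∩ Lila: 09:00-10:30, 12:30-14:30.
Zane ∩ Lila ∩ Freya: 09:00-10:30, 12:30-14:30.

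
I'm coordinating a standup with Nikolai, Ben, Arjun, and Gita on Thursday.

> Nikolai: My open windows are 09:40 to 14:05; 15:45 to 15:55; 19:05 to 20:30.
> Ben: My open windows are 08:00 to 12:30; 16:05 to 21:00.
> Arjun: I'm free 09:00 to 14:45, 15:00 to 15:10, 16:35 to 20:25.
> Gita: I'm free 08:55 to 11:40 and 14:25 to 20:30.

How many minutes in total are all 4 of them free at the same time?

Nikolai ∩ Ben: 09:40-12:30, 19:05-20:30.
Nikolai ∩ Ben ∩ Arjun: 09:40-12:30, 19:05-20:25.
Nikolai ∩ Ben ∩ Arjun ∩ Gita: 09:40-11:40, 19:05-20:25.
Summing the common windows: 120 + 80 = 200 minutes.

200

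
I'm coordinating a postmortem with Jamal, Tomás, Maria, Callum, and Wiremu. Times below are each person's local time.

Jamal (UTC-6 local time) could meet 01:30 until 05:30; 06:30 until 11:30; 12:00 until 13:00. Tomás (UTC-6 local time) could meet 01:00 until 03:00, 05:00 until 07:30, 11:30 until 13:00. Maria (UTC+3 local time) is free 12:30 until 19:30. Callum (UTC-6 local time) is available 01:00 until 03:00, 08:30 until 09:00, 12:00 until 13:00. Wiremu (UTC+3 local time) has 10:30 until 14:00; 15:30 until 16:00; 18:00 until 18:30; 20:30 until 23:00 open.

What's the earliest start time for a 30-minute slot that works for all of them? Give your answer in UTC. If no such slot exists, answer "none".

Jamal in UTC: 07:30-11:30, 12:30-17:30, 18:00-19:00 (add 6h to convert from UTC-6).
Tomás in UTC: 07:00-09:00, 11:00-13:30, 17:30-19:00 (add 6h to convert from UTC-6).
Maria in UTC: 09:30-16:30 (subtract 3h to convert from UTC+3).
Callum in UTC: 07:00-09:00, 14:30-15:00, 18:00-19:00 (add 6h to convert from UTC-6).
Wiremu in UTC: 07:30-11:00, 12:30-13:00, 15:00-15:30, 17:30-20:00 (subtract 3h to convert from UTC+3).
Jamal ∩ Tomás: 07:30-09:00, 11:00-11:30, 12:30-13:30, 18:00-19:00.
Jamal ∩ Tomás ∩ Maria: 11:00-11:30, 12:30-13:30.
Jamal ∩ Tomás ∩ Maria ∩ Callum: ∅.
Jamal ∩ Tomás ∩ Maria ∩ Callum ∩ Wiremu: ∅.
There is no time when everyone is free.
No common window is at least 30 minutes long.

none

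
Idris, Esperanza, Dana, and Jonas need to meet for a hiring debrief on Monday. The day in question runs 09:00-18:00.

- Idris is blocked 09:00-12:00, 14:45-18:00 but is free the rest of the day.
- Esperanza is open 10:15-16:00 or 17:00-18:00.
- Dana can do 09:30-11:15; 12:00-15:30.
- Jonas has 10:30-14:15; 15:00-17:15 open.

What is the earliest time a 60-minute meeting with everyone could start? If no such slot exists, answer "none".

12:00

Idris free: 12:00-14:45 (invert busy blocks within the working day).
Esperanza free: 10:15-16:00, 17:00-18:00.
Dana free: 09:30-11:15, 12:00-15:30.
Jonas free: 10:30-14:15, 15:00-17:15.
Idris ∩ Esperanza: 12:00-14:45.
Idris ∩ Esperanza ∩ Dana: 12:00-14:45.
Idris ∩ Esperanza ∩ Dana ∩ Jonas: 12:00-14:15.
The first common window of at least 60 minutes is 12:00-14:15, so the earliest start is 12:00.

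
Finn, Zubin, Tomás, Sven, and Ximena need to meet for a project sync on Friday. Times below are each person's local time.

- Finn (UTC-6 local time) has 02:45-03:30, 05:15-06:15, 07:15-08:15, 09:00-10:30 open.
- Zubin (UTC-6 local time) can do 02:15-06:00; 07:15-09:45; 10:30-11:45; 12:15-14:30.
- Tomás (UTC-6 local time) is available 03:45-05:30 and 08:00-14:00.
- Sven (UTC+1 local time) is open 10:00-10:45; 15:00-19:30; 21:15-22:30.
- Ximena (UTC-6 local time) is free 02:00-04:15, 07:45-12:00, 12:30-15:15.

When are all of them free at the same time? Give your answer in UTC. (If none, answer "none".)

Finn in UTC: 08:45-09:30, 11:15-12:15, 13:15-14:15, 15:00-16:30 (add 6h to convert from UTC-6).
Zubin in UTC: 08:15-12:00, 13:15-15:45, 16:30-17:45, 18:15-20:30 (add 6h to convert from UTC-6).
Tomás in UTC: 09:45-11:30, 14:00-20:00 (add 6h to convert from UTC-6).
Sven in UTC: 09:00-09:45, 14:00-18:30, 20:15-21:30 (subtract 1h to convert from UTC+1).
Ximena in UTC: 08:00-10:15, 13:45-18:00, 18:30-21:15 (add 6h to convert from UTC-6).
Finn ∩ Zubin: 08:45-09:30, 11:15-12:00, 13:15-14:15, 15:00-15:45.
Finn ∩ Zubin ∩ Tomás: 11:15-11:30, 14:00-14:15, 15:00-15:45.
Finn ∩ Zubin ∩ Tomás ∩ Sven: 14:00-14:15, 15:00-15:45.
Finn ∩ Zubin ∩ Tomás ∩ Sven ∩ Ximena: 14:00-14:15, 15:00-15:45.
So the common availability across everyone is 14:00-14:15, 15:00-15:45.

14:00-14:15, 15:00-15:45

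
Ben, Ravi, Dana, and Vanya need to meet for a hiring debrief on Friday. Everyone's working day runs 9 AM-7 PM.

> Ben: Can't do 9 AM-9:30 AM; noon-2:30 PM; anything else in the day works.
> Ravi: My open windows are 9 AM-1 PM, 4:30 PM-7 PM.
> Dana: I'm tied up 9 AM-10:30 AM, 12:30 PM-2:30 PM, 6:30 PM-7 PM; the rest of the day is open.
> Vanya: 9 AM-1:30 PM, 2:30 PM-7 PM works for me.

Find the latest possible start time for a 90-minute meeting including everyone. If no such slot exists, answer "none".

17:00

Ben free: 09:30-12:00, 14:30-19:00 (invert busy blocks within the working day).
Ravi free: 09:00-13:00, 16:30-19:00.
Dana free: 10:30-12:30, 14:30-18:30 (invert busy blocks within the working day).
Vanya free: 09:00-13:30, 14:30-19:00.
Ben ∩ Ravi: 09:30-12:00, 16:30-19:00.
Ben ∩ Ravi ∩ Dana: 10:30-12:00, 16:30-18:30.
Ben ∩ Ravi ∩ Dana ∩ Vanya: 10:30-12:00, 16:30-18:30.
The last common window of at least 90 minutes is 16:30-18:30; a 90-minute meeting can start as late as 17:00 and still end by 18:30.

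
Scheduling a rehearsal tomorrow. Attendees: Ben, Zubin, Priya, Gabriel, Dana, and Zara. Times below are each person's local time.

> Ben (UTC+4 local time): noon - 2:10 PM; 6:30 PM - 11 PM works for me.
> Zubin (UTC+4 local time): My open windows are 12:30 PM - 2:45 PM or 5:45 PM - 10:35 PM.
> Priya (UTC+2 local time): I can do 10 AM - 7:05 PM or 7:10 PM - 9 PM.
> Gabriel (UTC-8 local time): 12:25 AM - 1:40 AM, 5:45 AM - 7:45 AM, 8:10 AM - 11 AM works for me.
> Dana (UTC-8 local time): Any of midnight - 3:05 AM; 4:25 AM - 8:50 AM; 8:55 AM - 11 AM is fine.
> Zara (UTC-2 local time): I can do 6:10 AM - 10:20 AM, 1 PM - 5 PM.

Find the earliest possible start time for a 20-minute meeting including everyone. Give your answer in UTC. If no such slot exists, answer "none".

08:30

Ben in UTC: 08:00-10:10, 14:30-19:00 (subtract 4h to convert from UTC+4).
Zubin in UTC: 08:30-10:45, 13:45-18:35 (subtract 4h to convert from UTC+4).
Priya in UTC: 08:00-17:05, 17:10-19:00 (subtract 2h to convert from UTC+2).
Gabriel in UTC: 08:25-09:40, 13:45-15:45, 16:10-19:00 (add 8h to convert from UTC-8).
Dana in UTC: 08:00-11:05, 12:25-16:50, 16:55-19:00 (add 8h to convert from UTC-8).
Zara in UTC: 08:10-12:20, 15:00-19:00 (add 2h to convert from UTC-2).
Ben ∩ Zubin: 08:30-10:10, 14:30-18:35.
Ben ∩ Zubin ∩ Priya: 08:30-10:10, 14:30-17:05, 17:10-18:35.
Ben ∩ Zubin ∩ Priya ∩ Gabriel: 08:30-09:40, 14:30-15:45, 16:10-17:05, 17:10-18:35.
Ben ∩ Zubin ∩ Priya ∩ Gabriel ∩ Dana: 08:30-09:40, 14:30-15:45, 16:10-16:50, 16:55-17:05, 17:10-18:35.
Ben ∩ Zubin ∩ Priya ∩ Gabriel ∩ Dana ∩ Zara: 08:30-09:40, 15:00-15:45, 16:10-16:50, 16:55-17:05, 17:10-18:35.
The first common window of at least 20 minutes is 08:30-09:40, so the earliest start is 08:30.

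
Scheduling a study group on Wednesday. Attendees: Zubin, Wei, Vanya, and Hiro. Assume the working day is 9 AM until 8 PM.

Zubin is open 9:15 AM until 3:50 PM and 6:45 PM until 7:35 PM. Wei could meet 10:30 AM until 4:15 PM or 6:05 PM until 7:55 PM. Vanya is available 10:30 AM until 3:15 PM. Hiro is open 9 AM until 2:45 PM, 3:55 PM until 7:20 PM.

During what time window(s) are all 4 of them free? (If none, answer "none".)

10:30-14:45

Zubin ∩ Wei: 10:30-15:50, 18:45-19:35.
Zubin ∩ Wei ∩ Vanya: 10:30-15:15.
Zubin ∩ Wei ∩ Vanya ∩ Hiro: 10:30-14:45.
So the common availability across everyone is 10:30-14:45.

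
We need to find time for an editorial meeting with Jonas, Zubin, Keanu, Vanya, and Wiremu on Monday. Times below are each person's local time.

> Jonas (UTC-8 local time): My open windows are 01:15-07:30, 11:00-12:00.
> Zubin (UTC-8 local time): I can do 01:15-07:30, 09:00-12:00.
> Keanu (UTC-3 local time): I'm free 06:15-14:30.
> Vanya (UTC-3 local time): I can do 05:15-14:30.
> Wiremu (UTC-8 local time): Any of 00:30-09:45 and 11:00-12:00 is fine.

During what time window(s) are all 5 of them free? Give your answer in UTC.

Jonas in UTC: 09:15-15:30, 19:00-20:00 (add 8h to convert from UTC-8).
Zubin in UTC: 09:15-15:30, 17:00-20:00 (add 8h to convert from UTC-8).
Keanu in UTC: 09:15-17:30 (add 3h to convert from UTC-3).
Vanya in UTC: 08:15-17:30 (add 3h to convert from UTC-3).
Wiremu in UTC: 08:30-17:45, 19:00-20:00 (add 8h to convert from UTC-8).
Jonas ∩ Zubin: 09:15-15:30, 19:00-20:00.
Jonas ∩ Zubin ∩ Keanu: 09:15-15:30.
Jonas ∩ Zubin ∩ Keanu ∩ Vanya: 09:15-15:30.
Jonas ∩ Zubin ∩ Keanu ∩ Vanya ∩ Wiremu: 09:15-15:30.
Those are the intersection windows.

09:15-15:30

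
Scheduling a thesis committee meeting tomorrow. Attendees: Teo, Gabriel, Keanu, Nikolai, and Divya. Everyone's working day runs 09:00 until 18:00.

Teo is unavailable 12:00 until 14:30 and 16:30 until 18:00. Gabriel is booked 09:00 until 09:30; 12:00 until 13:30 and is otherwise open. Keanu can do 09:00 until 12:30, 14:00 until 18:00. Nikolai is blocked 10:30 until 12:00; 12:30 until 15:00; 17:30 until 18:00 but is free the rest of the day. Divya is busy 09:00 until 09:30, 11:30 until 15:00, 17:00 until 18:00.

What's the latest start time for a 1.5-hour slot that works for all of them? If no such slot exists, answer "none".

15:00

Teo free: 09:00-12:00, 14:30-16:30 (invert busy blocks within the working day).
Gabriel free: 09:30-12:00, 13:30-18:00 (invert busy blocks within the working day).
Keanu free: 09:00-12:30, 14:00-18:00.
Nikolai free: 09:00-10:30, 12:00-12:30, 15:00-17:30 (invert busy blocks within the working day).
Divya free: 09:30-11:30, 15:00-17:00 (invert busy blocks within the working day).
Teo ∩ Gabriel: 09:30-12:00, 14:30-16:30.
Teo ∩ Gabriel ∩ Keanu: 09:30-12:00, 14:30-16:30.
Teo ∩ Gabriel ∩ Keanu ∩ Nikolai: 09:30-10:30, 15:00-16:30.
Teo ∩ Gabriel ∩ Keanu ∩ Nikolai ∩ Divya: 09:30-10:30, 15:00-16:30.
So the common availability across everyone is 09:30-10:30, 15:00-16:30.
The last common window of at least 90 minutes is 15:00-16:30; a 90-minute meeting can start as late as 15:00 and still end by 16:30.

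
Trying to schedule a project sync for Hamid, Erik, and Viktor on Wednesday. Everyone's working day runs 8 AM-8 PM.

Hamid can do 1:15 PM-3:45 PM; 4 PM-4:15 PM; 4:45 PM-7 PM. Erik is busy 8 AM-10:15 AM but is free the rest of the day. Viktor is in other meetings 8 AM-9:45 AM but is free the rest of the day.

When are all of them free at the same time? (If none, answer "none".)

13:15-15:45, 16:00-16:15, 16:45-19:00

Hamid free: 13:15-15:45, 16:00-16:15, 16:45-19:00.
Erik free: 10:15-20:00 (invert busy blocks within the working day).
Viktor free: 09:45-20:00 (invert busy blocks within the working day).
Hamid ∩ Erik: 13:15-15:45, 16:00-16:15, 16:45-19:00.
Hamid ∩ Erik ∩ Viktor: 13:15-15:45, 16:00-16:15, 16:45-19:00.
Those are the intersection windows.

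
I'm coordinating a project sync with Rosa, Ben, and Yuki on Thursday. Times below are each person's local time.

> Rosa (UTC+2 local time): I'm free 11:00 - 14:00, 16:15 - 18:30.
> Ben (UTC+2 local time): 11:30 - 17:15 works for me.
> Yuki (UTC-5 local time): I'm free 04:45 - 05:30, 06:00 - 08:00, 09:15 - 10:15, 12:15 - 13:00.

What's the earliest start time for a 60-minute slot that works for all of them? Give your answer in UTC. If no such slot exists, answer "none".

11:00

Rosa in UTC: 09:00-12:00, 14:15-16:30 (subtract 2h to convert from UTC+2).
Ben in UTC: 09:30-15:15 (subtract 2h to convert from UTC+2).
Yuki in UTC: 09:45-10:30, 11:00-13:00, 14:15-15:15, 17:15-18:00 (add 5h to convert from UTC-5).
Rosa ∩ Ben: 09:30-12:00, 14:15-15:15.
Rosa ∩ Ben ∩ Yuki: 09:45-10:30, 11:00-12:00, 14:15-15:15.
So the common availability across everyone is 09:45-10:30, 11:00-12:00, 14:15-15:15.
The first common window of at least 60 minutes is 11:00-12:00, so the earliest start is 11:00.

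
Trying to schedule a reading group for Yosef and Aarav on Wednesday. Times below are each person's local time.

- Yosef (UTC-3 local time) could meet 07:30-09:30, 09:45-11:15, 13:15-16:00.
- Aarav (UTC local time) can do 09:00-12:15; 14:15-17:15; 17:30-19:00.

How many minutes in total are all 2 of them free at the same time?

Yosef in UTC: 10:30-12:30, 12:45-14:15, 16:15-19:00 (add 3h to convert from UTC-3).
Aarav in UTC: 09:00-12:15, 14:15-17:15, 17:30-19:00.
Yosef ∩ Aarav: 10:30-12:15, 16:15-17:15, 17:30-19:00.
Summing the common windows: 105 + 60 + 90 = 255 minutes.

255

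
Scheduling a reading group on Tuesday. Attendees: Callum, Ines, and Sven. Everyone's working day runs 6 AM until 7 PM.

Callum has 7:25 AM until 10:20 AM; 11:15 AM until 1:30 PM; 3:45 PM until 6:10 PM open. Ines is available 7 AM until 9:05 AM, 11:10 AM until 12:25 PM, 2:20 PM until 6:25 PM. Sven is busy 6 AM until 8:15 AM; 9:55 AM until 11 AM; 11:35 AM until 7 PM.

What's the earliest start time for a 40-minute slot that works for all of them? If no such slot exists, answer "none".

08:15

Callum free: 07:25-10:20, 11:15-13:30, 15:45-18:10.
Ines free: 07:00-09:05, 11:10-12:25, 14:20-18:25.
Sven free: 08:15-09:55, 11:00-11:35 (invert busy blocks within the working day).
Callum ∩ Ines: 07:25-09:05, 11:15-12:25, 15:45-18:10.
Callum ∩ Ines ∩ Sven: 08:15-09:05, 11:15-11:35.
The first common window of at least 40 minutes is 08:15-09:05, so the earliest start is 08:15.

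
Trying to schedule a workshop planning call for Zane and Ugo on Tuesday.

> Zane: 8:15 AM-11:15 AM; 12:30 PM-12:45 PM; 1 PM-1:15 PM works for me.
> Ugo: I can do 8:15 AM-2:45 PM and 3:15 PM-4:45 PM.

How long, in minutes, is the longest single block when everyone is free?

Zane ∩ Ugo: 08:15-11:15, 12:30-12:45, 13:00-13:15.
The longest is 08:15-11:15 at 180 minutes.

180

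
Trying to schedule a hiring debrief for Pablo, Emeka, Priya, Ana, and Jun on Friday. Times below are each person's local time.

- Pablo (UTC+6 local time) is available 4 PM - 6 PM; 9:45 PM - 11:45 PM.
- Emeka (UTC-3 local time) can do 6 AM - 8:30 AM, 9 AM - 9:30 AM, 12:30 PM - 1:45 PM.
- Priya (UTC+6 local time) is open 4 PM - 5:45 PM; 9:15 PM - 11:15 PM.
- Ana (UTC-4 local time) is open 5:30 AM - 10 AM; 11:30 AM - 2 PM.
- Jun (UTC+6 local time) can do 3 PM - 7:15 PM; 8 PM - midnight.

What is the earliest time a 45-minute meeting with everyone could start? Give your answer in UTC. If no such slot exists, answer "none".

Pablo in UTC: 10:00-12:00, 15:45-17:45 (subtract 6h to convert from UTC+6).
Emeka in UTC: 09:00-11:30, 12:00-12:30, 15:30-16:45 (add 3h to convert from UTC-3).
Priya in UTC: 10:00-11:45, 15:15-17:15 (subtract 6h to convert from UTC+6).
Ana in UTC: 09:30-14:00, 15:30-18:00 (add 4h to convert from UTC-4).
Jun in UTC: 09:00-13:15, 14:00-18:00 (subtract 6h to convert from UTC+6).
Pablo ∩ Emeka: 10:00-11:30, 15:45-16:45.
Pablo ∩ Emeka ∩ Priya: 10:00-11:30, 15:45-16:45.
Pablo ∩ Emeka ∩ Priya ∩ Ana: 10:00-11:30, 15:45-16:45.
Pablo ∩ Emeka ∩ Priya ∩ Ana ∩ Jun: 10:00-11:30, 15:45-16:45.
The first common window of at least 45 minutes is 10:00-11:30, so the earliest start is 10:00.

10:00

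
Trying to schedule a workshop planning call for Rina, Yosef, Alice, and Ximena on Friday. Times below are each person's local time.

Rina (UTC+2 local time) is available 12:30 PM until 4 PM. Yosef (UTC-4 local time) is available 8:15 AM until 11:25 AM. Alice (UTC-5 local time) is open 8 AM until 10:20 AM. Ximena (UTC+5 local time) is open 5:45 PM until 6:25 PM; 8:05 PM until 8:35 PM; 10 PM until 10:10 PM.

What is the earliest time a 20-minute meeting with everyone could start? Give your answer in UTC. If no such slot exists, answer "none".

Rina in UTC: 10:30-14:00 (subtract 2h to convert from UTC+2).
Yosef in UTC: 12:15-15:25 (add 4h to convert from UTC-4).
Alice in UTC: 13:00-15:20 (add 5h to convert from UTC-5).
Ximena in UTC: 12:45-13:25, 15:05-15:35, 17:00-17:10 (subtract 5h to convert from UTC+5).
Rina ∩ Yosef: 12:15-14:00.
Rina ∩ Yosef ∩ Alice: 13:00-14:00.
Rina ∩ Yosef ∩ Alice ∩ Ximena: 13:00-13:25.
The first common window of at least 20 minutes is 13:00-13:25, so the earliest start is 13:00.

13:00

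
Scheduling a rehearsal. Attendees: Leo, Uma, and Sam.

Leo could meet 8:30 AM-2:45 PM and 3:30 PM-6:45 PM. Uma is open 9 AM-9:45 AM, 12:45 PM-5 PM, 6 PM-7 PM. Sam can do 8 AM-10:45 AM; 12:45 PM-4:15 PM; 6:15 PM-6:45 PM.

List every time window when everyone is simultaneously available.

Leo ∩ Uma: 09:00-09:45, 12:45-14:45, 15:30-17:00, 18:00-18:45.
Leo ∩ Uma ∩ Sam: 09:00-09:45, 12:45-14:45, 15:30-16:15, 18:15-18:45.

09:00-09:45, 12:45-14:45, 15:30-16:15, 18:15-18:45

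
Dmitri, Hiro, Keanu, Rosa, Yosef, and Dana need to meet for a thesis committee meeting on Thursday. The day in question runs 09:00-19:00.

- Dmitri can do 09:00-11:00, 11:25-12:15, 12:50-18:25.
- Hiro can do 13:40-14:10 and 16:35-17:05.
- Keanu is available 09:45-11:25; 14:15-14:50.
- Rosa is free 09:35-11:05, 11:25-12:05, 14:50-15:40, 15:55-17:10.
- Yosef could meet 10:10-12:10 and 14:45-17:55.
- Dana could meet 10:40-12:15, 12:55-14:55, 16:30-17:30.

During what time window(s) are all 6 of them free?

Dmitri ∩ Hiro: 13:40-14:10, 16:35-17:05.
Dmitri ∩ Hiro ∩ Keanu: ∅.
Dmitri ∩ Hiro ∩ Keanu ∩ Rosa: ∅.
Dmitri ∩ Hiro ∩ Keanu ∩ Rosa ∩ Yosef: ∅.
Dmitri ∩ Hiro ∩ Keanu ∩ Rosa ∩ Yosef ∩ Dana: ∅.
There is no time when everyone is free.

none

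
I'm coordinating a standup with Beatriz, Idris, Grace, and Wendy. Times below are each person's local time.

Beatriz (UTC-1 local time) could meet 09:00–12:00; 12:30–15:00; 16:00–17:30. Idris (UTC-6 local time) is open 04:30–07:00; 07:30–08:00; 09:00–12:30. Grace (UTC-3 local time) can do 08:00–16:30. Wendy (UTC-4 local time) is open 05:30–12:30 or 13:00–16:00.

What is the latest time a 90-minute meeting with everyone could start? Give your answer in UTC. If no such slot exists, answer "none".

Beatriz in UTC: 10:00-13:00, 13:30-16:00, 17:00-18:30 (add 1h to convert from UTC-1).
Idris in UTC: 10:30-13:00, 13:30-14:00, 15:00-18:30 (add 6h to convert from UTC-6).
Grace in UTC: 11:00-19:30 (add 3h to convert from UTC-3).
Wendy in UTC: 09:30-16:30, 17:00-20:00 (add 4h to convert from UTC-4).
Beatriz ∩ Idris: 10:30-13:00, 13:30-14:00, 15:00-16:00, 17:00-18:30.
Beatriz ∩ Idris ∩ Grace: 11:00-13:00, 13:30-14:00, 15:00-16:00, 17:00-18:30.
Beatriz ∩ Idris ∩ Grace ∩ Wendy: 11:00-13:00, 13:30-14:00, 15:00-16:00, 17:00-18:30.
The last common window of at least 90 minutes is 17:00-18:30; a 90-minute meeting can start as late as 17:00 and still end by 18:30.

17:00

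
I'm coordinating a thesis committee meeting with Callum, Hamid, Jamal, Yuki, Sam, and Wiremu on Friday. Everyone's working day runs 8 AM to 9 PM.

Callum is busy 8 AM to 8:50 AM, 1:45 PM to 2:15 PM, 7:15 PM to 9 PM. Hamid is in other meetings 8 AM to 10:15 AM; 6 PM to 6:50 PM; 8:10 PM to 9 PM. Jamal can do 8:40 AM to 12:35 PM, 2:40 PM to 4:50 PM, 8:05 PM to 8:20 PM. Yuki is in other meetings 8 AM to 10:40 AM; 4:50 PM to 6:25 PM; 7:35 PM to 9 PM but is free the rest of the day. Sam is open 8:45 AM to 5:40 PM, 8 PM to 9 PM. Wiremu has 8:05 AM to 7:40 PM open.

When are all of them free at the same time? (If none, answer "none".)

Callum free: 08:50-13:45, 14:15-19:15 (invert busy blocks within the working day).
Hamid free: 10:15-18:00, 18:50-20:10 (invert busy blocks within the working day).
Jamal free: 08:40-12:35, 14:40-16:50, 20:05-20:20.
Yuki free: 10:40-16:50, 18:25-19:35 (invert busy blocks within the working day).
Sam free: 08:45-17:40, 20:00-21:00.
Wiremu free: 08:05-19:40.
Callum ∩ Hamid: 10:15-13:45, 14:15-18:00, 18:50-19:15.
Callum ∩ Hamid ∩ Jamal: 10:15-12:35, 14:40-16:50.
Callum ∩ Hamid ∩ Jamal ∩ Yuki: 10:40-12:35, 14:40-16:50.
Callum ∩ Hamid ∩ Jamal ∩ Yuki ∩ Sam: 10:40-12:35, 14:40-16:50.
Callum ∩ Hamid ∩ Jamal ∩ Yuki ∩ Sam ∩ Wiremu: 10:40-12:35, 14:40-16:50.
So the common availability across everyone is 10:40-12:35, 14:40-16:50.

10:40-12:35, 14:40-16:50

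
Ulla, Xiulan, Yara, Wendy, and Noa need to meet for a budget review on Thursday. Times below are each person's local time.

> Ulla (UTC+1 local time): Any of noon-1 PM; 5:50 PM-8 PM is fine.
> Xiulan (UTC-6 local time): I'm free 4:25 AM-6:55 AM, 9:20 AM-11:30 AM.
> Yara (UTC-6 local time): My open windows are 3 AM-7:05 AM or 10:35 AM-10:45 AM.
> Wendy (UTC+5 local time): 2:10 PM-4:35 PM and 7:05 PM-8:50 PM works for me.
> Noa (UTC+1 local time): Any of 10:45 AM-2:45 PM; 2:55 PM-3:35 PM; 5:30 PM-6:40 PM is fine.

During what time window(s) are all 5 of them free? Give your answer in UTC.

11:00-11:35

Ulla in UTC: 11:00-12:00, 16:50-19:00 (subtract 1h to convert from UTC+1).
Xiulan in UTC: 10:25-12:55, 15:20-17:30 (add 6h to convert from UTC-6).
Yara in UTC: 09:00-13:05, 16:35-16:45 (add 6h to convert from UTC-6).
Wendy in UTC: 09:10-11:35, 14:05-15:50 (subtract 5h to convert from UTC+5).
Noa in UTC: 09:45-13:45, 13:55-14:35, 16:30-17:40 (subtract 1h to convert from UTC+1).
Ulla ∩ Xiulan: 11:00-12:00, 16:50-17:30.
Ulla ∩ Xiulan ∩ Yara: 11:00-12:00.
Ulla ∩ Xiulan ∩ Yara ∩ Wendy: 11:00-11:35.
Ulla ∩ Xiulan ∩ Yara ∩ Wendy ∩ Noa: 11:00-11:35.
Those are the intersection windows.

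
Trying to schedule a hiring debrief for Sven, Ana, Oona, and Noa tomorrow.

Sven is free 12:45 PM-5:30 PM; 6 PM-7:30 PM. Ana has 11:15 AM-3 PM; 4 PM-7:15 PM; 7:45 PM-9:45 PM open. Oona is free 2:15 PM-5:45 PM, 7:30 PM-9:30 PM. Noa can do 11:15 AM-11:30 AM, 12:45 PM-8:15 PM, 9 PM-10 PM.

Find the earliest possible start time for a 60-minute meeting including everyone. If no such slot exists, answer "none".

Sven ∩ Ana: 12:45-15:00, 16:00-17:30, 18:00-19:15.
Sven ∩ Ana ∩ Oona: 14:15-15:00, 16:00-17:30.
Sven ∩ Ana ∩ Oona ∩ Noa: 14:15-15:00, 16:00-17:30.
Those are the intersection windows.
The first common window of at least 60 minutes is 16:00-17:30, so the earliest start is 16:00.

16:00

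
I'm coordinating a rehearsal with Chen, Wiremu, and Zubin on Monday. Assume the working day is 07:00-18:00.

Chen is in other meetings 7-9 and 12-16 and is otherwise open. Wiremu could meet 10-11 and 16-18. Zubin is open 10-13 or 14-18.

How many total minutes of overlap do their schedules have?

180

Chen free: 09:00-12:00, 16:00-18:00 (invert busy blocks within the working day).
Wiremu free: 10:00-11:00, 16:00-18:00.
Zubin free: 10:00-13:00, 14:00-18:00.
Chen ∩ Wiremu: 10:00-11:00, 16:00-18:00.
Chen ∩ Wiremu ∩ Zubin: 10:00-11:00, 16:00-18:00.
Summing the common windows: 60 + 120 = 180 minutes.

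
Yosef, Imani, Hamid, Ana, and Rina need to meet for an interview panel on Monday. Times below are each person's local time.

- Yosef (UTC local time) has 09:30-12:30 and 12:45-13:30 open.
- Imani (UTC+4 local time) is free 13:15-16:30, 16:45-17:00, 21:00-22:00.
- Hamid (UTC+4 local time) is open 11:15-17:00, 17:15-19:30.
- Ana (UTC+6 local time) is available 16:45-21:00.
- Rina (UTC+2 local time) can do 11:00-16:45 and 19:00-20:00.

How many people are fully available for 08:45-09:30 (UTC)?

Yosef in UTC: 09:30-12:30, 12:45-13:30.
Imani in UTC: 09:15-12:30, 12:45-13:00, 17:00-18:00 (subtract 4h to convert from UTC+4).
Hamid in UTC: 07:15-13:00, 13:15-15:30 (subtract 4h to convert from UTC+4).
Ana in UTC: 10:45-15:00 (subtract 6h to convert from UTC+6).
Rina in UTC: 09:00-14:45, 17:00-18:00 (subtract 2h to convert from UTC+2).
Hamid can make the full 08:45-09:30 slot — that's 1.

1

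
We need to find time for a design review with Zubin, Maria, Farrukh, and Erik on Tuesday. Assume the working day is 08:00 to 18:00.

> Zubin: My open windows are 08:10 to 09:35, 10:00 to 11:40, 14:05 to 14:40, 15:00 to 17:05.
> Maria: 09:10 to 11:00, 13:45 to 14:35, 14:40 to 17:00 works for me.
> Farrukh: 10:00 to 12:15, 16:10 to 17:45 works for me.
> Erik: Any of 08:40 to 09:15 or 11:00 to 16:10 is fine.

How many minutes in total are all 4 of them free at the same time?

0

Zubin ∩ Maria: 09:10-09:35, 10:00-11:00, 14:05-14:35, 15:00-17:00.
Zubin ∩ Maria ∩ Farrukh: 10:00-11:00, 16:10-17:00.
Zubin ∩ Maria ∩ Farrukh ∩ Erik: ∅.
There is no time when everyone is free.
There is no common window, so the total is 0 minutes.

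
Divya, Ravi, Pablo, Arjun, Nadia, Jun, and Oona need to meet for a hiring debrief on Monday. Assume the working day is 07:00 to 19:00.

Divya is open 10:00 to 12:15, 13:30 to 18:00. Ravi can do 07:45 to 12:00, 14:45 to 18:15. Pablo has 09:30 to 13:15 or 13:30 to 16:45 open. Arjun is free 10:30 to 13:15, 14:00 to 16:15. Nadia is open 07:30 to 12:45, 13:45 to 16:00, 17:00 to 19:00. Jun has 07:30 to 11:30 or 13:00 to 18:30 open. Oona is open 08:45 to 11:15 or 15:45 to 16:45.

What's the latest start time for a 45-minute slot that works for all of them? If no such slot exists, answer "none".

10:30

Divya ∩ Ravi: 10:00-12:00, 14:45-18:00.
Divya ∩ Ravi ∩ Pablo: 10:00-12:00, 14:45-16:45.
Divya ∩ Ravi ∩ Pablo ∩ Arjun: 10:30-12:00, 14:45-16:15.
Divya ∩ Ravi ∩ Pablo ∩ Arjun ∩ Nadia: 10:30-12:00, 14:45-16:00.
Divya ∩ Ravi ∩ Pablo ∩ Arjun ∩ Nadia ∩ Jun: 10:30-11:30, 14:45-16:00.
Divya ∩ Ravi ∩ Pablo ∩ Arjun ∩ Nadia ∩ Jun ∩ Oona: 10:30-11:15, 15:45-16:00.
The last common window of at least 45 minutes is 10:30-11:15; a 45-minute meeting can start as late as 10:30 and still end by 11:15.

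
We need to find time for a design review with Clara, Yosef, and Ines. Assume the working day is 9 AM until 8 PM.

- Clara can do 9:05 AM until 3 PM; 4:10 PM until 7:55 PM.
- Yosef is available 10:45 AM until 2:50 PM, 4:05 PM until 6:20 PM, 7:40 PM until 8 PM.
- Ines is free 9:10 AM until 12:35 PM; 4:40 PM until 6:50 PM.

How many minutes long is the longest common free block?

Clara ∩ Yosef: 10:45-14:50, 16:10-18:20, 19:40-19:55.
Clara ∩ Yosef ∩ Ines: 10:45-12:35, 16:40-18:20.
The longest is 10:45-12:35 at 110 minutes.

110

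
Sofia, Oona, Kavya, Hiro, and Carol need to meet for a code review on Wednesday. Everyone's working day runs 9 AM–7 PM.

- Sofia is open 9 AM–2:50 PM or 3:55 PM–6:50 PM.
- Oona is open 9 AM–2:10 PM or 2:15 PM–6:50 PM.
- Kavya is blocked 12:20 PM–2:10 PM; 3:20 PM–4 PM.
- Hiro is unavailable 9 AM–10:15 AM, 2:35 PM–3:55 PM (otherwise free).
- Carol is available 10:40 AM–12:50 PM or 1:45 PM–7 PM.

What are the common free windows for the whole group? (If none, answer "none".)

Sofia free: 09:00-14:50, 15:55-18:50.
Oona free: 09:00-14:10, 14:15-18:50.
Kavya free: 09:00-12:20, 14:10-15:20, 16:00-19:00 (invert busy blocks within the working day).
Hiro free: 10:15-14:35, 15:55-19:00 (invert busy blocks within the working day).
Carol free: 10:40-12:50, 13:45-19:00.
Sofia ∩ Oona: 09:00-14:10, 14:15-14:50, 15:55-18:50.
Sofia ∩ Oona ∩ Kavya: 09:00-12:20, 14:15-14:50, 16:00-18:50.
Sofia ∩ Oona ∩ Kavya ∩ Hiro: 10:15-12:20, 14:15-14:35, 16:00-18:50.
Sofia ∩ Oona ∩ Kavya ∩ Hiro ∩ Carol: 10:40-12:20, 14:15-14:35, 16:00-18:50.

10:40-12:20, 14:15-14:35, 16:00-18:50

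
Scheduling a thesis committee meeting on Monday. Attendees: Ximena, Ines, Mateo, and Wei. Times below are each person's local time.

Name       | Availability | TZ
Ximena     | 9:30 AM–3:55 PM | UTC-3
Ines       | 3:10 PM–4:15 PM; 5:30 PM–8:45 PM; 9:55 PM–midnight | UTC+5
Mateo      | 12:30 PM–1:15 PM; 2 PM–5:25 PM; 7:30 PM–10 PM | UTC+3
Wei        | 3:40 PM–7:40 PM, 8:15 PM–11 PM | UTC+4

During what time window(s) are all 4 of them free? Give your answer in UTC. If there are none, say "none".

Ximena in UTC: 12:30-18:55 (add 3h to convert from UTC-3).
Ines in UTC: 10:10-11:15, 12:30-15:45, 16:55-19:00 (subtract 5h to convert from UTC+5).
Mateo in UTC: 09:30-10:15, 11:00-14:25, 16:30-19:00 (subtract 3h to convert from UTC+3).
Wei in UTC: 11:40-15:40, 16:15-19:00 (subtract 4h to convert from UTC+4).
Ximena ∩ Ines: 12:30-15:45, 16:55-18:55.
Ximena ∩ Ines ∩ Mateo: 12:30-14:25, 16:55-18:55.
Ximena ∩ Ines ∩ Mateo ∩ Wei: 12:30-14:25, 16:55-18:55.
So the common availability across everyone is 12:30-14:25, 16:55-18:55.

12:30-14:25, 16:55-18:55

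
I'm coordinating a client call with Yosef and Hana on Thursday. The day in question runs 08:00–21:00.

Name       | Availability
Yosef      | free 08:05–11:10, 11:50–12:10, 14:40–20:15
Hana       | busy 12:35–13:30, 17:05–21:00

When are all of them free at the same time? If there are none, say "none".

08:05-11:10, 11:50-12:10, 14:40-17:05

Yosef free: 08:05-11:10, 11:50-12:10, 14:40-20:15.
Hana free: 08:00-12:35, 13:30-17:05 (invert busy blocks within the working day).
Yosef ∩ Hana: 08:05-11:10, 11:50-12:10, 14:40-17:05.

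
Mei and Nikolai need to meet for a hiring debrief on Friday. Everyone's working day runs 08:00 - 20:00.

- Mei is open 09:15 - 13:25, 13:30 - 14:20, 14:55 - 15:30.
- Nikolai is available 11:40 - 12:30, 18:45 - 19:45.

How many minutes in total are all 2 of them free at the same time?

50

Mei ∩ Nikolai: 11:40-12:30.
That's a single block of 50 minutes.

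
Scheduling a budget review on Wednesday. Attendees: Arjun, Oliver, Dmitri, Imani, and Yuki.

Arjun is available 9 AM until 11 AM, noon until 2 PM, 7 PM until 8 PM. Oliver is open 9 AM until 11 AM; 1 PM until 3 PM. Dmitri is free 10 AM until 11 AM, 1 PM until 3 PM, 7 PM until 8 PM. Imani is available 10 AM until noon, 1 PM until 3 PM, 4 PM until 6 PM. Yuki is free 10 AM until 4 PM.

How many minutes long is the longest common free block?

60

Arjun ∩ Oliver: 09:00-11:00, 13:00-14:00.
Arjun ∩ Oliver ∩ Dmitri: 10:00-11:00, 13:00-14:00.
Arjun ∩ Oliver ∩ Dmitri ∩ Imani: 10:00-11:00, 13:00-14:00.
Arjun ∩ Oliver ∩ Dmitri ∩ Imani ∩ Yuki: 10:00-11:00, 13:00-14:00.
So the common availability across everyone is 10:00-11:00, 13:00-14:00.
The longest is 10:00-11:00 at 60 minutes.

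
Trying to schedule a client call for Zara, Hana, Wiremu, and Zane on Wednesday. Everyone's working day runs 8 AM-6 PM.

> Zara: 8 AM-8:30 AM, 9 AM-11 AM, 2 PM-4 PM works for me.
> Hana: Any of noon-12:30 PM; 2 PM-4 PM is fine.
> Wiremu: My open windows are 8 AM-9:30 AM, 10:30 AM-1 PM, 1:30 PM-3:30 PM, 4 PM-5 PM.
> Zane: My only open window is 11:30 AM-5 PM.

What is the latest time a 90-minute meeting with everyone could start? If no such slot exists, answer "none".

14:00

Zara ∩ Hana: 14:00-16:00.
Zara ∩ Hana ∩ Wiremu: 14:00-15:30.
Zara ∩ Hana ∩ Wiremu ∩ Zane: 14:00-15:30.
Those are the intersection windows.
The last common window of at least 90 minutes is 14:00-15:30; a 90-minute meeting can start as late as 14:00 and still end by 15:30.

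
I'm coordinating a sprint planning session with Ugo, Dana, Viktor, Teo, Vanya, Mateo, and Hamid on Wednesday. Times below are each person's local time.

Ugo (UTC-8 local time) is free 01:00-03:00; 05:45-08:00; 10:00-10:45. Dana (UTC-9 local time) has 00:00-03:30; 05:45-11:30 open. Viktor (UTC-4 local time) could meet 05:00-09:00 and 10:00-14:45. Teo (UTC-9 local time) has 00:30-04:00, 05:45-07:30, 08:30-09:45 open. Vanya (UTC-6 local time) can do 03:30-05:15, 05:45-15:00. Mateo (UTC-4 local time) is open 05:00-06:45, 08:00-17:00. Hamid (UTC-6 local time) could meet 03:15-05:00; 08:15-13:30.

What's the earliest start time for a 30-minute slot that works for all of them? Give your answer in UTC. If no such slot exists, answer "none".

09:30

Ugo in UTC: 09:00-11:00, 13:45-16:00, 18:00-18:45 (add 8h to convert from UTC-8).
Dana in UTC: 09:00-12:30, 14:45-20:30 (add 9h to convert from UTC-9).
Viktor in UTC: 09:00-13:00, 14:00-18:45 (add 4h to convert from UTC-4).
Teo in UTC: 09:30-13:00, 14:45-16:30, 17:30-18:45 (add 9h to convert from UTC-9).
Vanya in UTC: 09:30-11:15, 11:45-21:00 (add 6h to convert from UTC-6).
Mateo in UTC: 09:00-10:45, 12:00-21:00 (add 4h to convert from UTC-4).
Hamid in UTC: 09:15-11:00, 14:15-19:30 (add 6h to convert from UTC-6).
Ugo ∩ Dana: 09:00-11:00, 14:45-16:00, 18:00-18:45.
Ugo ∩ Dana ∩ Viktor: 09:00-11:00, 14:45-16:00, 18:00-18:45.
Ugo ∩ Dana ∩ Viktor ∩ Teo: 09:30-11:00, 14:45-16:00, 18:00-18:45.
Ugo ∩ Dana ∩ Viktor ∩ Teo ∩ Vanya: 09:30-11:00, 14:45-16:00, 18:00-18:45.
Ugo ∩ Dana ∩ Viktor ∩ Teo ∩ Vanya ∩ Mateo: 09:30-10:45, 14:45-16:00, 18:00-18:45.
Ugo ∩ Dana ∩ Viktor ∩ Teo ∩ Vanya ∩ Mateo ∩ Hamid: 09:30-10:45, 14:45-16:00, 18:00-18:45.
The first common window of at least 30 minutes is 09:30-10:45, so the earliest start is 09:30.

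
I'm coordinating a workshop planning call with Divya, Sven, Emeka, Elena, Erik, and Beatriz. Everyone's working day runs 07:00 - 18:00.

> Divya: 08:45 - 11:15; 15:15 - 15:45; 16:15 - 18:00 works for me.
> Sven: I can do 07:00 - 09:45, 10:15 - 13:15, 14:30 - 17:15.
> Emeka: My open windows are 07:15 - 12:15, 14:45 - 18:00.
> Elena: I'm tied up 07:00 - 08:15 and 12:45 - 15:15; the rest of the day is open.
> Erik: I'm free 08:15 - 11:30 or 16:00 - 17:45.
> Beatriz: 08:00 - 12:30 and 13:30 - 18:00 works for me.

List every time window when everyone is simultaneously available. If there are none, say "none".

08:45-09:45, 10:15-11:15, 16:15-17:15

Divya free: 08:45-11:15, 15:15-15:45, 16:15-18:00.
Sven free: 07:00-09:45, 10:15-13:15, 14:30-17:15.
Emeka free: 07:15-12:15, 14:45-18:00.
Elena free: 08:15-12:45, 15:15-18:00 (invert busy blocks within the working day).
Erik free: 08:15-11:30, 16:00-17:45.
Beatriz free: 08:00-12:30, 13:30-18:00.
Divya ∩ Sven: 08:45-09:45, 10:15-11:15, 15:15-15:45, 16:15-17:15.
Divya ∩ Sven ∩ Emeka: 08:45-09:45, 10:15-11:15, 15:15-15:45, 16:15-17:15.
Divya ∩ Sven ∩ Emeka ∩ Elena: 08:45-09:45, 10:15-11:15, 15:15-15:45, 16:15-17:15.
Divya ∩ Sven ∩ Emeka ∩ Elena ∩ Erik: 08:45-09:45, 10:15-11:15, 16:15-17:15.
Divya ∩ Sven ∩ Emeka ∩ Elena ∩ Erik ∩ Beatriz: 08:45-09:45, 10:15-11:15, 16:15-17:15.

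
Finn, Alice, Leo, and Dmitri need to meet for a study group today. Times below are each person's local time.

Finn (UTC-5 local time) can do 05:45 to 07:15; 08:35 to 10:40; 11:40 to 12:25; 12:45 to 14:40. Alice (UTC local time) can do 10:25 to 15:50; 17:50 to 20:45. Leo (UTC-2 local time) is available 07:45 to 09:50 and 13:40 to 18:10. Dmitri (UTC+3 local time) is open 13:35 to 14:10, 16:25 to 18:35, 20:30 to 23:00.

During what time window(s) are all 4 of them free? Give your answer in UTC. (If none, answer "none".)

Finn in UTC: 10:45-12:15, 13:35-15:40, 16:40-17:25, 17:45-19:40 (add 5h to convert from UTC-5).
Alice in UTC: 10:25-15:50, 17:50-20:45.
Leo in UTC: 09:45-11:50, 15:40-20:10 (add 2h to convert from UTC-2).
Dmitri in UTC: 10:35-11:10, 13:25-15:35, 17:30-20:00 (subtract 3h to convert from UTC+3).
Finn ∩ Alice: 10:45-12:15, 13:35-15:40, 17:50-19:40.
Finn ∩ Alice ∩ Leo: 10:45-11:50, 17:50-19:40.
Finn ∩ Alice ∩ Leo ∩ Dmitri: 10:45-11:10, 17:50-19:40.

10:45-11:10, 17:50-19:40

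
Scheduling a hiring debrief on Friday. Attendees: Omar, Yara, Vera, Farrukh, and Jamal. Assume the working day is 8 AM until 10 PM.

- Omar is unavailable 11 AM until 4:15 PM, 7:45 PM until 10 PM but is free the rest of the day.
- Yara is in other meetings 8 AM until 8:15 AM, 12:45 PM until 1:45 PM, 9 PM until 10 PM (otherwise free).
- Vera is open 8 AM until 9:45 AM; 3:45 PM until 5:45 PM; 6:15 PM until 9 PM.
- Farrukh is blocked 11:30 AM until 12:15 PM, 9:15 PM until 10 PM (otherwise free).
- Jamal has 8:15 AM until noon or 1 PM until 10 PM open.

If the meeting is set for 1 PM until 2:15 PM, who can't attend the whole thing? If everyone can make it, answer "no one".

Omar free: 08:00-11:00, 16:15-19:45 (invert busy blocks within the working day).
Yara free: 08:15-12:45, 13:45-21:00 (invert busy blocks within the working day).
Vera free: 08:00-09:45, 15:45-17:45, 18:15-21:00.
Farrukh free: 08:00-11:30, 12:15-21:15 (invert busy blocks within the working day).
Jamal free: 08:15-12:00, 13:00-22:00.
Omar: not fully free for 13:00-14:15. Yara: not fully free for 13:00-14:15. Vera: not fully free for 13:00-14:15. Farrukh: free for 13:00-14:15. Jamal: free for 13:00-14:15.

Omar, Vera, Yara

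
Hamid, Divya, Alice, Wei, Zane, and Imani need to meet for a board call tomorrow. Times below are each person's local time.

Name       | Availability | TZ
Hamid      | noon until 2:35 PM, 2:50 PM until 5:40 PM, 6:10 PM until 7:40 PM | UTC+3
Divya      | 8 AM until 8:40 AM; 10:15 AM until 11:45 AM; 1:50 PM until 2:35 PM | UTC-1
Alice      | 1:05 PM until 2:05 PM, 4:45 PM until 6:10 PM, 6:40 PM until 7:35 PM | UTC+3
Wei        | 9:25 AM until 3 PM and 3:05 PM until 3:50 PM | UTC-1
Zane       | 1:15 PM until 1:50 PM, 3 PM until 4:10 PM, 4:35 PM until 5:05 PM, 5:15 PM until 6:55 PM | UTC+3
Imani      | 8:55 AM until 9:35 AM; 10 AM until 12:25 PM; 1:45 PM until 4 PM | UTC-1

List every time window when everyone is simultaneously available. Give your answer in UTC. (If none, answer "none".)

Hamid in UTC: 09:00-11:35, 11:50-14:40, 15:10-16:40 (subtract 3h to convert from UTC+3).
Divya in UTC: 09:00-09:40, 11:15-12:45, 14:50-15:35 (add 1h to convert from UTC-1).
Alice in UTC: 10:05-11:05, 13:45-15:10, 15:40-16:35 (subtract 3h to convert from UTC+3).
Wei in UTC: 10:25-16:00, 16:05-16:50 (add 1h to convert from UTC-1).
Zane in UTC: 10:15-10:50, 12:00-13:10, 13:35-14:05, 14:15-15:55 (subtract 3h to convert from UTC+3).
Imani in UTC: 09:55-10:35, 11:00-13:25, 14:45-17:00 (add 1h to convert from UTC-1).
Hamid ∩ Divya: 09:00-09:40, 11:15-11:35, 11:50-12:45, 15:10-15:35.
Hamid ∩ Divya ∩ Alice: ∅.
Hamid ∩ Divya ∩ Alice ∩ Wei: ∅.
Hamid ∩ Divya ∩ Alice ∩ Wei ∩ Zane: ∅.
Hamid ∩ Divya ∩ Alice ∩ Wei ∩ Zane ∩ Imani: ∅.
There is no time when everyone is free.

none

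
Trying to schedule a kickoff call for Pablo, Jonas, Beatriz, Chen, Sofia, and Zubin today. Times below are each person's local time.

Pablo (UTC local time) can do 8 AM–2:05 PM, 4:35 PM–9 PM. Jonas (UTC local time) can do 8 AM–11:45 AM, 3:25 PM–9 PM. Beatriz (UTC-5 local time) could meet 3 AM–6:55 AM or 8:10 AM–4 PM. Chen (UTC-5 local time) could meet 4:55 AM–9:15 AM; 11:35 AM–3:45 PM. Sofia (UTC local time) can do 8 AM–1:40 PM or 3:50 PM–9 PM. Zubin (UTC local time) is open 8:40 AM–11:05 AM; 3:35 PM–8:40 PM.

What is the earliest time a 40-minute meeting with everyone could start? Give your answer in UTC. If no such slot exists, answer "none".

Pablo in UTC: 08:00-14:05, 16:35-21:00.
Jonas in UTC: 08:00-11:45, 15:25-21:00.
Beatriz in UTC: 08:00-11:55, 13:10-21:00 (add 5h to convert from UTC-5).
Chen in UTC: 09:55-14:15, 16:35-20:45 (add 5h to convert from UTC-5).
Sofia in UTC: 08:00-13:40, 15:50-21:00.
Zubin in UTC: 08:40-11:05, 15:35-20:40.
Pablo ∩ Jonas: 08:00-11:45, 16:35-21:00.
Pablo ∩ Jonas ∩ Beatriz: 08:00-11:45, 16:35-21:00.
Pablo ∩ Jonas ∩ Beatriz ∩ Chen: 09:55-11:45, 16:35-20:45.
Pablo ∩ Jonas ∩ Beatriz ∩ Chen ∩ Sofia: 09:55-11:45, 16:35-20:45.
Pablo ∩ Jonas ∩ Beatriz ∩ Chen ∩ Sofia ∩ Zubin: 09:55-11:05, 16:35-20:40.
The first common window of at least 40 minutes is 09:55-11:05, so the earliest start is 09:55.

09:55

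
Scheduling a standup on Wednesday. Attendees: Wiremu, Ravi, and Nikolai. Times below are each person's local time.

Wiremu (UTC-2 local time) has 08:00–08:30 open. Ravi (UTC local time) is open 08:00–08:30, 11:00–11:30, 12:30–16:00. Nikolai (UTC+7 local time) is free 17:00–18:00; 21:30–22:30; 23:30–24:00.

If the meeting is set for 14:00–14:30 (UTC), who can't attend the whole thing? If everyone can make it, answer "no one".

Nikolai, Wiremu

Wiremu in UTC: 10:00-10:30 (add 2h to convert from UTC-2).
Ravi in UTC: 08:00-08:30, 11:00-11:30, 12:30-16:00.
Nikolai in UTC: 10:00-11:00, 14:30-15:30, 16:30-17:00 (subtract 7h to convert from UTC+7).
Wiremu: not fully free for 14:00-14:30. Ravi: free for 14:00-14:30. Nikolai: not fully free for 14:00-14:30.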